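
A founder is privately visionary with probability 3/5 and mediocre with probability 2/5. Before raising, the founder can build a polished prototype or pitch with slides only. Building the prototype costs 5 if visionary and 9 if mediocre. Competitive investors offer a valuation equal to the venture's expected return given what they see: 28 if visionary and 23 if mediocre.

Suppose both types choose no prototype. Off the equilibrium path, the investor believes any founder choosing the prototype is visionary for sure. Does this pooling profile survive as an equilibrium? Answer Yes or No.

Yes

On path, the investor holds the prior and pays 3/5·28 + 2/5·23 = 26. Off path (the prototype), believing visionary, it pays 28.
visionary: no prototype nets 26; the prototype nets 28 − 5 = 23. visionary stays.
mediocre: no prototype nets 26; the prototype nets 28 − 9 = 19. mediocre stays.
No type deviates, so pooling is sustained.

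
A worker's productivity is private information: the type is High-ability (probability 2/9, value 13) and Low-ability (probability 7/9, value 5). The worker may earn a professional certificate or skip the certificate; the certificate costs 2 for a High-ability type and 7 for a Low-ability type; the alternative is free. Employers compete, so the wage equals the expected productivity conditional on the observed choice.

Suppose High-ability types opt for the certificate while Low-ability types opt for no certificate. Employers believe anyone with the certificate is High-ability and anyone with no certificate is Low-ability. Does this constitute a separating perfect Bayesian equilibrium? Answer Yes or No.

Under these beliefs, the certificate earns wage 13 and no certificate earns wage 5.
High-ability: the certificate nets 13 − 2 = 11; no certificate nets 5. High-ability prefers the certificate.
Low-ability: the certificate nets 13 − 7 = 6; no certificate nets 5. Low-ability would deviate to the certificate.
Low-ability has a profitable deviation, so the profile is not an equilibrium.

No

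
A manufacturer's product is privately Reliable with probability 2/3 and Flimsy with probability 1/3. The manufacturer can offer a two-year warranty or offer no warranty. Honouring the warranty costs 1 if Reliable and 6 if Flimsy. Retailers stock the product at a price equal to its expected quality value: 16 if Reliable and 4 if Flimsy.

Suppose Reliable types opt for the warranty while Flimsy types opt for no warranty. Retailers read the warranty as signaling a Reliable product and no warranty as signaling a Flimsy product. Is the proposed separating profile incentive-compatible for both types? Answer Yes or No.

Under these beliefs, the warranty earns price 16 and no warranty earns price 4.
Reliable: the warranty nets 16 − 1 = 15; no warranty nets 4. Reliable prefers the warranty.
Flimsy: the warranty nets 16 − 6 = 10; no warranty nets 4. Flimsy would deviate to the warranty.
Flimsy has a profitable deviation, so the profile is not an equilibrium.

No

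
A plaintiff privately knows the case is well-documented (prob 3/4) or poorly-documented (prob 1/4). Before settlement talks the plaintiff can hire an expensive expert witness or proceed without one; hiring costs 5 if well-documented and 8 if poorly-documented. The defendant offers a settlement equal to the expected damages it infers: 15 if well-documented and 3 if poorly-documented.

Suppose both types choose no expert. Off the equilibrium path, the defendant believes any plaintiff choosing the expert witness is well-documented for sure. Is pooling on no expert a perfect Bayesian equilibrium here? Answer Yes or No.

Yes

On path, the defendant holds the prior and pays 3/4·15 + 1/4·3 = 12. Off path (the expert witness), believing well-documented, it pays 15.
well-documented: no expert nets 12; the expert witness nets 15 − 5 = 10. well-documented stays.
poorly-documented: no expert nets 12; the expert witness nets 15 − 8 = 7. poorly-documented stays.
No type deviates, so pooling is sustained.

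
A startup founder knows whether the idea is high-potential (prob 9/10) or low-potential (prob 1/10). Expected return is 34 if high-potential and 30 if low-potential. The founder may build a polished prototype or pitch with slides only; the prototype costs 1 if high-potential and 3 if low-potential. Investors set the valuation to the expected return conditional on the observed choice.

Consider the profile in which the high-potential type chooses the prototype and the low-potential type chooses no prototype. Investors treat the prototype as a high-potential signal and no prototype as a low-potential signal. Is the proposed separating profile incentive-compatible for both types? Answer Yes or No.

Under these beliefs, the prototype earns valuation 34 and no prototype earns valuation 30.
high-potential: the prototype nets 34 − 1 = 33; no prototype nets 30. high-potential prefers the prototype.
low-potential: the prototype nets 34 − 3 = 31; no prototype nets 30. low-potential would deviate to the prototype.
low-potential has a profitable deviation, so the profile is not an equilibrium.

No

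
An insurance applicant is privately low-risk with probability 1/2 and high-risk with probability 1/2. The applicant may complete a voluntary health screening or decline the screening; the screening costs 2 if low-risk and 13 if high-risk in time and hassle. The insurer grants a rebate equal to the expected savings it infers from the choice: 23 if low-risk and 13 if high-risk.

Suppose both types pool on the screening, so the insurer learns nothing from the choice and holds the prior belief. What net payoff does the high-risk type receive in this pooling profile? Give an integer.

5

Pooled rebate = 1/2·23 + 1/2·13 = 18.
high-risk pays cost 13 for the screening, so net payoff = 18 − 13 = 5.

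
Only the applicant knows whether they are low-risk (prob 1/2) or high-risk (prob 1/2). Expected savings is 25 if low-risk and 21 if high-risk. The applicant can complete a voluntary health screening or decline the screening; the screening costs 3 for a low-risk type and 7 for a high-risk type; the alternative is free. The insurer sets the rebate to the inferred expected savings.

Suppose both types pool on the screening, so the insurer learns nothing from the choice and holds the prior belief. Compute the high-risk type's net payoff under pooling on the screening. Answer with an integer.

16

Pooled rebate = 1/2·25 + 1/2·21 = 23.
high-risk pays cost 7 for the screening, so net payoff = 23 − 7 = 16.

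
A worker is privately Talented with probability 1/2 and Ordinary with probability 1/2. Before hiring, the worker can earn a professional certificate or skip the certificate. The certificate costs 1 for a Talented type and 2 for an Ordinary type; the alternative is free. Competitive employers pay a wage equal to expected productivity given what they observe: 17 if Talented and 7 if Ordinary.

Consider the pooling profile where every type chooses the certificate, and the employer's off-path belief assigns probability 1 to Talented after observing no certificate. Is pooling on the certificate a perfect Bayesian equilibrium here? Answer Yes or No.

On path, the employer holds the prior and pays 1/2·17 + 1/2·7 = 12. Off path (no certificate), believing Talented, it pays 17.
Talented: the certificate nets 12 − 1 = 11; no certificate nets 17. Talented would deviate.
Ordinary: the certificate nets 12 − 2 = 10; no certificate nets 17. Ordinary would deviate.
A type deviates, so pooling fails.

No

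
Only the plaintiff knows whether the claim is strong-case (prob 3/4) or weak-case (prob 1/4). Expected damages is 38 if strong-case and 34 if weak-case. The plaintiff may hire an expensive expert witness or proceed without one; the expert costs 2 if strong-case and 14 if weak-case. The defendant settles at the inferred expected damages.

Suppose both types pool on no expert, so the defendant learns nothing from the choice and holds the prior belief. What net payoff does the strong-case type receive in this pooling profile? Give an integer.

37

Pooled settlement = 3/4·38 + 1/4·34 = 37.
strong-case pays no cost for no expert, so net payoff = 37.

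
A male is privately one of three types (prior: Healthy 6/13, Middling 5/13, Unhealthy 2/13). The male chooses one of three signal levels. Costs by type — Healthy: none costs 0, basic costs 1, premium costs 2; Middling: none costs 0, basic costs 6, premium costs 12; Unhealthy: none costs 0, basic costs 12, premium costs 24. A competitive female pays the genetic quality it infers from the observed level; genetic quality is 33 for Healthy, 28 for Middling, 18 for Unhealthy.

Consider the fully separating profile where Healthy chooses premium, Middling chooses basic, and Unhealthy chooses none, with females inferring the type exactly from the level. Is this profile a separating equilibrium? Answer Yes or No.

Yes

Separating mating payoffs: premium → 33, basic → 28, none → 18.
Healthy (assigned premium): none: 18 − 0 = 18; basic: 28 − 1 = 27; premium: 33 − 2 = 31. Healthy stays.
Middling (assigned basic): none: 18 − 0 = 18; basic: 28 − 6 = 22; premium: 33 − 12 = 21. Middling stays.
Unhealthy (assigned none): none: 18 − 0 = 18; basic: 28 − 12 = 16; premium: 33 − 24 = 9. Unhealthy stays.
Every type prefers its assigned level; separation holds.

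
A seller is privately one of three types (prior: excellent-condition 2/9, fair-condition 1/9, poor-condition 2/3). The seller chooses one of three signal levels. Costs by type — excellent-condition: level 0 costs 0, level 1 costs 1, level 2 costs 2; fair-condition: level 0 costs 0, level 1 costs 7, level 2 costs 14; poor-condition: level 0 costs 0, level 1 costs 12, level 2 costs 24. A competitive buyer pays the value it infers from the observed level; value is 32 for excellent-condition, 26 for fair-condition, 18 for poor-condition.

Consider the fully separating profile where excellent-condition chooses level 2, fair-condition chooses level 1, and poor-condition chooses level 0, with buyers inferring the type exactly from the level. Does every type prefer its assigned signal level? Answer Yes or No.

Separating prices: level 2 → 32, level 1 → 26, level 0 → 18.
excellent-condition (assigned level 2): level 0: 18 − 0 = 18; level 1: 26 − 1 = 25; level 2: 32 − 2 = 30. excellent-condition stays.
fair-condition (assigned level 1): level 0: 18 − 0 = 18; level 1: 26 − 7 = 19; level 2: 32 − 14 = 18. fair-condition stays.
poor-condition (assigned level 0): level 0: 18 − 0 = 18; level 1: 26 − 12 = 14; level 2: 32 − 24 = 8. poor-condition stays.
Every type prefers its assigned level; separation holds.

Yes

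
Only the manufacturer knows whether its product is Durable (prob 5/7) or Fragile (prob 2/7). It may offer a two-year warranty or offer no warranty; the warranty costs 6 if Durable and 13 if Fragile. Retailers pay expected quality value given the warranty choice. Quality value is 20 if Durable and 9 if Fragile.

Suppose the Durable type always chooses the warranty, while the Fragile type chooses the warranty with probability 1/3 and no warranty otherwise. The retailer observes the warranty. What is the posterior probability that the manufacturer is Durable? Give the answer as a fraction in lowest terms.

P(the warranty) = (5/7)·1 + (2/7)·(1/3) = 17/21.
By Bayes' rule, P(Durable | the warranty) = (5/7) / (17/21) = 15/17.

15/17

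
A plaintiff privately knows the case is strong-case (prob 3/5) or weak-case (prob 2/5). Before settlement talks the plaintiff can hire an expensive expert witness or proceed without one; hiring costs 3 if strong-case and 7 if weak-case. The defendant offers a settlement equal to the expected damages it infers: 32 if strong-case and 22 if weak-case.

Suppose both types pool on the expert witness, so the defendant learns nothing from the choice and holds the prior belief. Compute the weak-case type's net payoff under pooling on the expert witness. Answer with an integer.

Pooled settlement = 3/5·32 + 2/5·22 = 28.
weak-case pays cost 7 for the expert witness, so net payoff = 28 − 7 = 21.

21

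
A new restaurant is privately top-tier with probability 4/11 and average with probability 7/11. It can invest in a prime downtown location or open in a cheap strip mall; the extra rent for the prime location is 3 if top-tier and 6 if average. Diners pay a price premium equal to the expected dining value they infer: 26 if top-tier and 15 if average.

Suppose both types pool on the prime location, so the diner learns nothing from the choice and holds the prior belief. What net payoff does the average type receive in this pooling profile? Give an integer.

13

Pooled price premium = 4/11·26 + 7/11·15 = 19.
average pays cost 6 for the prime location, so net payoff = 19 − 6 = 13.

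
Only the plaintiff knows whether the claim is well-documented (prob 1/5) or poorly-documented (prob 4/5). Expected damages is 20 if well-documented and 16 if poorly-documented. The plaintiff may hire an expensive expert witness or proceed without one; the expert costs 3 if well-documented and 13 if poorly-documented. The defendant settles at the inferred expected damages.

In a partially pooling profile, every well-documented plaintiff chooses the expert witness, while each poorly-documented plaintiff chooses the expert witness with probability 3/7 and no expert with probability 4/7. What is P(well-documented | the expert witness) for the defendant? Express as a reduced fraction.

P(the expert witness) = (1/5)·1 + (4/5)·(3/7) = 19/35.
By Bayes' rule, P(well-documented | the expert witness) = (1/5) / (19/35) = 7/19.

7/19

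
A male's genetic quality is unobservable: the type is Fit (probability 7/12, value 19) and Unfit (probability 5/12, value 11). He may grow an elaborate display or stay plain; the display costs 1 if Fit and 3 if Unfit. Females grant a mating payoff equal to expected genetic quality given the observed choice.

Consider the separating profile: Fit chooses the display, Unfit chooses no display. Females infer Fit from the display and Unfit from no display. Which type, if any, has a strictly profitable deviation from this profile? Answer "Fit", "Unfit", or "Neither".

Unfit

The display pays 19; no display pays 11.
Fit: assigned the display, nets 19 − 1 = 18; deviating to no display nets 11.
Unfit: assigned no display, nets 11; deviating to the display nets 19 − 3 = 16.
The Unfit type gains 5 by deviating.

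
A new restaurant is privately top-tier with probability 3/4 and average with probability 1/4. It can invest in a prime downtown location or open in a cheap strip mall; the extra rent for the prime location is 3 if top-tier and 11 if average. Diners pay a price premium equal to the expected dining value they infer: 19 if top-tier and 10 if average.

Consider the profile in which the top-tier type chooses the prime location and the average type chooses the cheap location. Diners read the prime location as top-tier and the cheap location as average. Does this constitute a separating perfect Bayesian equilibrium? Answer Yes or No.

Under these beliefs, the prime location earns price premium 19 and the cheap location earns price premium 10.
top-tier: the prime location nets 19 − 3 = 16; the cheap location nets 10. top-tier prefers the prime location.
average: the prime location nets 19 − 11 = 8; the cheap location nets 10. average prefers the cheap location.
Neither type deviates, so the separating profile is an equilibrium.

Yes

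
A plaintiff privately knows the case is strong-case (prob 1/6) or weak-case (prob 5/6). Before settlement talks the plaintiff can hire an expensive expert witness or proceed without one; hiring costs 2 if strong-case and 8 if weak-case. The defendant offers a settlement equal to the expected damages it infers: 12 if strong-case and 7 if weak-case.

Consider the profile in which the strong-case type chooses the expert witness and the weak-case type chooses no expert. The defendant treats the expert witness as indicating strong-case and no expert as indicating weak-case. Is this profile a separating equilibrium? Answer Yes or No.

Under these beliefs, the expert witness earns settlement 12 and no expert earns settlement 7.
strong-case: the expert witness nets 12 − 2 = 10; no expert nets 7. strong-case prefers the expert witness.
weak-case: the expert witness nets 12 − 8 = 4; no expert nets 7. weak-case prefers no expert.
Neither type deviates, so the separating profile is an equilibrium.

Yes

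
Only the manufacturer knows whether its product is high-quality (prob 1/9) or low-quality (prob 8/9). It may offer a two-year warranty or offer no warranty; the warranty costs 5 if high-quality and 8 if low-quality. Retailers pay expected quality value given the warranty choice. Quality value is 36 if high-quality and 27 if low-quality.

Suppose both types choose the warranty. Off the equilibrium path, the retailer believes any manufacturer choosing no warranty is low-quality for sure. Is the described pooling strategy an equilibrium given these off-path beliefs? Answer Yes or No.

No

On path, the retailer holds the prior and pays 1/9·36 + 8/9·27 = 28. Off path (no warranty), believing low-quality, it pays 27.
high-quality: the warranty nets 28 − 5 = 23; no warranty nets 27. high-quality would deviate.
low-quality: the warranty nets 28 − 8 = 20; no warranty nets 27. low-quality would deviate.
A type deviates, so pooling fails.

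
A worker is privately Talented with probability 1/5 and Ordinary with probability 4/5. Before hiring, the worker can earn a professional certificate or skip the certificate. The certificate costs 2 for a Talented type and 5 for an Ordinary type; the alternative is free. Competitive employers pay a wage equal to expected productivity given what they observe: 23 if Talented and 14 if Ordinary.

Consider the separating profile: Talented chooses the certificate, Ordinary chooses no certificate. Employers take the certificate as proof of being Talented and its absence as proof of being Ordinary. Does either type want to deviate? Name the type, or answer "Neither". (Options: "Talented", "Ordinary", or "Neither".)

Ordinary

The certificate pays 23; no certificate pays 14.
Talented: assigned the certificate, nets 23 − 2 = 21; deviating to no certificate nets 14.
Ordinary: assigned no certificate, nets 14; deviating to the certificate nets 23 − 5 = 18.
The Ordinary type gains 4 by deviating.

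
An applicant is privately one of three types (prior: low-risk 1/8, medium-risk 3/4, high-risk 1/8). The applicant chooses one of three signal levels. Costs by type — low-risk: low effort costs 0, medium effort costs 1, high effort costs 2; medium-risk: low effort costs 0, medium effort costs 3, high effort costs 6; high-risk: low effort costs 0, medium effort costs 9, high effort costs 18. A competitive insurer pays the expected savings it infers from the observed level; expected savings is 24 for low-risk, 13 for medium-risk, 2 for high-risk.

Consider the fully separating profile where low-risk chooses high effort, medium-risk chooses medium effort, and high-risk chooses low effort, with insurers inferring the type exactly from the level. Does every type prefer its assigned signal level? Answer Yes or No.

No

Separating rebates: high effort → 24, medium effort → 13, low effort → 2.
low-risk (assigned high effort): low effort: 2 − 0 = 2; medium effort: 13 − 1 = 12; high effort: 24 − 2 = 22. low-risk stays.
medium-risk (assigned medium effort): low effort: 2 − 0 = 2; medium effort: 13 − 3 = 10; high effort: 24 − 6 = 18. medium-risk prefers high effort.
high-risk (assigned low effort): low effort: 2 − 0 = 2; medium effort: 13 − 9 = 4; high effort: 24 − 18 = 6. high-risk prefers high effort.
At least one type deviates; the separating profile fails.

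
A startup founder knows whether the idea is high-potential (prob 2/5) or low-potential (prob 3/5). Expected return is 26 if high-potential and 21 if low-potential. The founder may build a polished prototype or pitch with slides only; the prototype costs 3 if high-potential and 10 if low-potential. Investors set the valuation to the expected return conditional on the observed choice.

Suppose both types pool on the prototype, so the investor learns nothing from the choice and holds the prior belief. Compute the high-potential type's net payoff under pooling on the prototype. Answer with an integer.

20

Pooled valuation = 2/5·26 + 3/5·21 = 23.
high-potential pays cost 3 for the prototype, so net payoff = 23 − 3 = 20.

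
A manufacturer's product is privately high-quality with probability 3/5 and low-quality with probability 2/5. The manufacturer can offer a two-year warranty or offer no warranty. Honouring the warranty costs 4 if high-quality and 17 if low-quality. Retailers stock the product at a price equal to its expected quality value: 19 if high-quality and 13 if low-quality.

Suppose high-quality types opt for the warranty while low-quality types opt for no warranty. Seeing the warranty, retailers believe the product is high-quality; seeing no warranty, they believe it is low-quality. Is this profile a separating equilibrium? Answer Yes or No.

Under these beliefs, the warranty earns price 19 and no warranty earns price 13.
high-quality: the warranty nets 19 − 4 = 15; no warranty nets 13. high-quality prefers the warranty.
low-quality: the warranty nets 19 − 17 = 2; no warranty nets 13. low-quality prefers no warranty.
Neither type deviates, so the separating profile is an equilibrium.

Yes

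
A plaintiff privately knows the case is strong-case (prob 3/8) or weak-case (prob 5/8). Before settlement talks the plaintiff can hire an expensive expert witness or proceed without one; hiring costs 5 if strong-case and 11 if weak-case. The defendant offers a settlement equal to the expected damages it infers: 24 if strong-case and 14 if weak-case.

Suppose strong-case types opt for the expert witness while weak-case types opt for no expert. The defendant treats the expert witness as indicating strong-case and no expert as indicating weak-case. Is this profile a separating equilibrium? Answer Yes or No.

Yes

Under these beliefs, the expert witness earns settlement 24 and no expert earns settlement 14.
strong-case: the expert witness nets 24 − 5 = 19; no expert nets 14. strong-case prefers the expert witness.
weak-case: the expert witness nets 24 − 11 = 13; no expert nets 14. weak-case prefers no expert.
Neither type deviates, so the separating profile is an equilibrium.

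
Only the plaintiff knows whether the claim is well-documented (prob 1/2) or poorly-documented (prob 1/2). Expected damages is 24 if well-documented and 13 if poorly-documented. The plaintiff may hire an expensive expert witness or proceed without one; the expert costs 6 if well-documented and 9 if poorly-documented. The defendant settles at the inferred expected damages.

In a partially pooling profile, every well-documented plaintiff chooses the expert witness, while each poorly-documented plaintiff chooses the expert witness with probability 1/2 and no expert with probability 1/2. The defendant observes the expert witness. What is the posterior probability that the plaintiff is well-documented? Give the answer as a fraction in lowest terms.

P(the expert witness) = (1/2)·1 + (1/2)·(1/2) = 3/4.
By Bayes' rule, P(well-documented | the expert witness) = (1/2) / (3/4) = 2/3.

2/3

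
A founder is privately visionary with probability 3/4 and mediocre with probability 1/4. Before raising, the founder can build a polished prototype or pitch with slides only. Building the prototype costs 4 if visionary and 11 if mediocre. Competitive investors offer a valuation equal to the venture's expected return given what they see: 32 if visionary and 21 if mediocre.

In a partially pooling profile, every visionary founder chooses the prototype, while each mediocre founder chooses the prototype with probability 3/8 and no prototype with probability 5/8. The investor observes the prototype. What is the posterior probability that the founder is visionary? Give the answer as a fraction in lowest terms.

P(the prototype) = (3/4)·1 + (1/4)·(3/8) = 27/32.
By Bayes' rule, P(visionary | the prototype) = (3/4) / (27/32) = 8/9.

8/9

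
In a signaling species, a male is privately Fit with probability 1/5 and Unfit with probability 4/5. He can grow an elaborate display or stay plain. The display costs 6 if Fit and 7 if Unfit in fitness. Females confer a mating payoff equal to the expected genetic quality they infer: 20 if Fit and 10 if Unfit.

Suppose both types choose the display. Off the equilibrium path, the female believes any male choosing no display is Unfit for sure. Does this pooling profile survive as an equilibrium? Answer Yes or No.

No

On path, the female holds the prior and pays 1/5·20 + 4/5·10 = 12. Off path (no display), believing Unfit, it pays 10.
Fit: the display nets 12 − 6 = 6; no display nets 10. Fit would deviate.
Unfit: the display nets 12 − 7 = 5; no display nets 10. Unfit would deviate.
A type deviates, so pooling fails.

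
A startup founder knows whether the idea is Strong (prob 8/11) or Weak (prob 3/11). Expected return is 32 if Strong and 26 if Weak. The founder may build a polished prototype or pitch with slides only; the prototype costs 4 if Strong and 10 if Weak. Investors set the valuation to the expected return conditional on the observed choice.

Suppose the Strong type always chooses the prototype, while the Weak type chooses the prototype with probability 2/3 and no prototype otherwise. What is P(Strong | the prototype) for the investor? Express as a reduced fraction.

4/5

P(the prototype) = (8/11)·1 + (3/11)·(2/3) = 10/11.
By Bayes' rule, P(Strong | the prototype) = (8/11) / (10/11) = 4/5.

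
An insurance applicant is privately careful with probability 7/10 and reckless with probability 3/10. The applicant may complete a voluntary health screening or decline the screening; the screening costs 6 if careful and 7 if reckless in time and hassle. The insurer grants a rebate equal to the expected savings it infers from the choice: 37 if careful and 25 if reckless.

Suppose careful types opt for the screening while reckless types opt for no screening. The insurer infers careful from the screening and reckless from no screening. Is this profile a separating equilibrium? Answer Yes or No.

No

Under these beliefs, the screening earns rebate 37 and no screening earns rebate 25.
careful: the screening nets 37 − 6 = 31; no screening nets 25. careful prefers the screening.
reckless: the screening nets 37 − 7 = 30; no screening nets 25. reckless would deviate to the screening.
reckless has a profitable deviation, so the profile is not an equilibrium.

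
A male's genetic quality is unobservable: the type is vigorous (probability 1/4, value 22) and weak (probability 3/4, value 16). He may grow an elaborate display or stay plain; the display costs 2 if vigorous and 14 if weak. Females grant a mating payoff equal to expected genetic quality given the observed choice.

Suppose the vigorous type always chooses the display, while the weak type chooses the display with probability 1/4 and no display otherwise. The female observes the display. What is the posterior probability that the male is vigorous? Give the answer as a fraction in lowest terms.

4/7

P(the display) = (1/4)·1 + (3/4)·(1/4) = 7/16.
By Bayes' rule, P(vigorous | the display) = (1/4) / (7/16) = 4/7.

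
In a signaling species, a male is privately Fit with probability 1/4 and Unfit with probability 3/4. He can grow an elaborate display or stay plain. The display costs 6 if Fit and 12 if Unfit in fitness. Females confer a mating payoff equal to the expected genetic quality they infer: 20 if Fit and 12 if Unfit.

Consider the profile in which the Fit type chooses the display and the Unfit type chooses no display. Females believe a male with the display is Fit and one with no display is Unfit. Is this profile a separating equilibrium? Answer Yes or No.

Under these beliefs, the display earns mating payoff 20 and no display earns mating payoff 12.
Fit: the display nets 20 − 6 = 14; no display nets 12. Fit prefers the display.
Unfit: the display nets 20 − 12 = 8; no display nets 12. Unfit prefers no display.
Neither type deviates, so the separating profile is an equilibrium.

Yes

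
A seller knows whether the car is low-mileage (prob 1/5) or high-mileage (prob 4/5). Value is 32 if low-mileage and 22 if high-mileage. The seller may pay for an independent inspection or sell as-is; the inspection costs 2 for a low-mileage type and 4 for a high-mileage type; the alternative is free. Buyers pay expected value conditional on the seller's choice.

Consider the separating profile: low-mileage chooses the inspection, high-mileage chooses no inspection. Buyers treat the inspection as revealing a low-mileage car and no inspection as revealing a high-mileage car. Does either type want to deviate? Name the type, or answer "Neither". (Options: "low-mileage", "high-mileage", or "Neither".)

high-mileage

The inspection pays 32; no inspection pays 22.
low-mileage: assigned the inspection, nets 32 − 2 = 30; deviating to no inspection nets 22.
high-mileage: assigned no inspection, nets 22; deviating to the inspection nets 32 − 4 = 28.
The high-mileage type gains 6 by deviating.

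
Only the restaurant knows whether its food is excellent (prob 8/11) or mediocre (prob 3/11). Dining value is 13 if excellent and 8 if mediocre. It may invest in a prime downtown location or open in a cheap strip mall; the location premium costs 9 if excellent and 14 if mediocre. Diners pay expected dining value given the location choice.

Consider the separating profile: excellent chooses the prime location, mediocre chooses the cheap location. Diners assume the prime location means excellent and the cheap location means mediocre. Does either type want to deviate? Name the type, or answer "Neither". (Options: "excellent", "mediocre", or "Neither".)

excellent

The prime location pays 13; the cheap location pays 8.
excellent: assigned the prime location, nets 13 − 9 = 4; deviating to the cheap location nets 8.
mediocre: assigned the cheap location, nets 8; deviating to the prime location nets 13 − 14 = -1.
The excellent type gains 4 by deviating.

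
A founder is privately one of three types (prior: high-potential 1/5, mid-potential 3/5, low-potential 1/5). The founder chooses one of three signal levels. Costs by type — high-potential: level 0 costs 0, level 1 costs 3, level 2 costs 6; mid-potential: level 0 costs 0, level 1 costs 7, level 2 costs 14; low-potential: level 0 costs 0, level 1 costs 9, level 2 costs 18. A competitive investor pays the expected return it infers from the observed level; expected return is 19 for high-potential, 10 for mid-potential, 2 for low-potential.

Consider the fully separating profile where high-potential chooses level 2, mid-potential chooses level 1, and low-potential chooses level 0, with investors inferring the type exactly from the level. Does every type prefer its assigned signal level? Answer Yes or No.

Separating valuations: level 2 → 19, level 1 → 10, level 0 → 2.
high-potential (assigned level 2): level 0: 2 − 0 = 2; level 1: 10 − 3 = 7; level 2: 19 − 6 = 13. high-potential stays.
mid-potential (assigned level 1): level 0: 2 − 0 = 2; level 1: 10 − 7 = 3; level 2: 19 − 14 = 5. mid-potential prefers level 2.
low-potential (assigned level 0): level 0: 2 − 0 = 2; level 1: 10 − 9 = 1; level 2: 19 − 18 = 1. low-potential stays.
At least one type deviates; the separating profile fails.

No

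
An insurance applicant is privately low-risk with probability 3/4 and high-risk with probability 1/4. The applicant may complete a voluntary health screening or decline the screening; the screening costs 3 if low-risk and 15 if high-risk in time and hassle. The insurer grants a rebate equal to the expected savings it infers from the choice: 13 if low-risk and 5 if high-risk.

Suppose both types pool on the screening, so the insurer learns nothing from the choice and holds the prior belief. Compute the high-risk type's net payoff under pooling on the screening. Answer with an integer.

-4

Pooled rebate = 3/4·13 + 1/4·5 = 11.
high-risk pays cost 15 for the screening, so net payoff = 11 − 15 = -4.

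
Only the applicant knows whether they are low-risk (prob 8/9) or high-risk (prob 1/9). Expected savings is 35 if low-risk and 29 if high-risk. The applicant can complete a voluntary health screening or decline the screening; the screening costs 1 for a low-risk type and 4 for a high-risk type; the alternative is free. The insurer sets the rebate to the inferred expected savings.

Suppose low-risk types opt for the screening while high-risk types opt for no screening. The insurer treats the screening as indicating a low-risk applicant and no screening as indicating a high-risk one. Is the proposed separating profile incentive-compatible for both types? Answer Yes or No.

No

Under these beliefs, the screening earns rebate 35 and no screening earns rebate 29.
low-risk: the screening nets 35 − 1 = 34; no screening nets 29. low-risk prefers the screening.
high-risk: the screening nets 35 − 4 = 31; no screening nets 29. high-risk would deviate to the screening.
high-risk has a profitable deviation, so the profile is not an equilibrium.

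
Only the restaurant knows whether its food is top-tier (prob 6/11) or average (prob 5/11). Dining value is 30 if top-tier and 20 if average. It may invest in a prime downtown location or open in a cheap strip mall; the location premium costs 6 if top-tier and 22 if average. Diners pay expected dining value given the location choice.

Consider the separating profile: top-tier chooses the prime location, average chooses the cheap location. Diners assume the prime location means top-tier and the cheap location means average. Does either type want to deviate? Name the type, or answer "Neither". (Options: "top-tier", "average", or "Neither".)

Neither

The prime location pays 30; the cheap location pays 20.
top-tier: assigned the prime location, nets 30 − 6 = 24; deviating to the cheap location nets 20.
average: assigned the cheap location, nets 20; deviating to the prime location nets 30 − 22 = 8.
Both types strictly prefer their assigned action; no profitable deviation.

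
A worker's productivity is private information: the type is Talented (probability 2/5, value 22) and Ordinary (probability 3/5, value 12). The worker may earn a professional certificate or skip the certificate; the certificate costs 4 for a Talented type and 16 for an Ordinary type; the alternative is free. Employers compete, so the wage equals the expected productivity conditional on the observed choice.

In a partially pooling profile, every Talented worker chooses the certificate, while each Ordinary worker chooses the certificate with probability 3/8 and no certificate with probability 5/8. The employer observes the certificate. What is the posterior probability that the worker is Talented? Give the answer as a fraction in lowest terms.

16/25

P(the certificate) = (2/5)·1 + (3/5)·(3/8) = 5/8.
By Bayes' rule, P(Talented | the certificate) = (2/5) / (5/8) = 16/25.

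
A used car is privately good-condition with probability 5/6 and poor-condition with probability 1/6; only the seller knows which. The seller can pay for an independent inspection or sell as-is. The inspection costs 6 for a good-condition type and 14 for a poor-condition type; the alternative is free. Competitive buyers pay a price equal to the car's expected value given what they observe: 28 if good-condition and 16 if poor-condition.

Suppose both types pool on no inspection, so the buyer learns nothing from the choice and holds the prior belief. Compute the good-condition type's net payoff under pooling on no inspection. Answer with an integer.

Pooled price = 5/6·28 + 1/6·16 = 26.
good-condition pays no cost for no inspection, so net payoff = 26.

26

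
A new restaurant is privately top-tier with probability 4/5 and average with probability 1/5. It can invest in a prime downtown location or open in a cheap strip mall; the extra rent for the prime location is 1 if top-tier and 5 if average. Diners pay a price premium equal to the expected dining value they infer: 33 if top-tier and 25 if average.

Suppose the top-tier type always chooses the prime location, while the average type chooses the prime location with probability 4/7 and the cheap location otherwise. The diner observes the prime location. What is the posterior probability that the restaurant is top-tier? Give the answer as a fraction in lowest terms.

P(the prime location) = (4/5)·1 + (1/5)·(4/7) = 32/35.
By Bayes' rule, P(top-tier | the prime location) = (4/5) / (32/35) = 7/8.

7/8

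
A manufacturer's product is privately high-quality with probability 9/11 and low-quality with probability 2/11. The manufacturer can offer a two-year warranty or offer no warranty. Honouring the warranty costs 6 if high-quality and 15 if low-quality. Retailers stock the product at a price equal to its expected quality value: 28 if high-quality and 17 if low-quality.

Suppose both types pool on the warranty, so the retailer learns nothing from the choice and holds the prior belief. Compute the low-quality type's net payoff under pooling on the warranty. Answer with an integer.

Pooled price = 9/11·28 + 2/11·17 = 26.
low-quality pays cost 15 for the warranty, so net payoff = 26 − 15 = 11.

11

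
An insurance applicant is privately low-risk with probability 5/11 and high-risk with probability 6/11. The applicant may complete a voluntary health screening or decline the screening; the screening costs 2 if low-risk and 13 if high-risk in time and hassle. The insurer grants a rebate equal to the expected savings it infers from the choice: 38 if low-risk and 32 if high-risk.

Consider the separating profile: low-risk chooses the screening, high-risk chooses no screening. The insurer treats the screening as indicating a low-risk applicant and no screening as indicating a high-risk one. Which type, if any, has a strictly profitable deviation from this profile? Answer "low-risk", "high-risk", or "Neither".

Neither

The screening pays 38; no screening pays 32.
low-risk: assigned the screening, nets 38 − 2 = 36; deviating to no screening nets 32.
high-risk: assigned no screening, nets 32; deviating to the screening nets 38 − 13 = 25.
Both types strictly prefer their assigned action; no profitable deviation.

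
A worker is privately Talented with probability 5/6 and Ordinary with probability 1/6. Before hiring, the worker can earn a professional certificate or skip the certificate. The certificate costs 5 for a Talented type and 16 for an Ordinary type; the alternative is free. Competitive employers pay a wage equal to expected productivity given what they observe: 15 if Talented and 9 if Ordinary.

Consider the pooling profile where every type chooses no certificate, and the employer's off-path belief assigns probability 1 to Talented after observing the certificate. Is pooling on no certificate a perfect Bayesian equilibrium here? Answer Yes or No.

Yes

On path, the employer holds the prior and pays 5/6·15 + 1/6·9 = 14. Off path (the certificate), believing Talented, it pays 15.
Talented: no certificate nets 14; the certificate nets 15 − 5 = 10. Talented stays.
Ordinary: no certificate nets 14; the certificate nets 15 − 16 = -1. Ordinary stays.
No type deviates, so pooling is sustained.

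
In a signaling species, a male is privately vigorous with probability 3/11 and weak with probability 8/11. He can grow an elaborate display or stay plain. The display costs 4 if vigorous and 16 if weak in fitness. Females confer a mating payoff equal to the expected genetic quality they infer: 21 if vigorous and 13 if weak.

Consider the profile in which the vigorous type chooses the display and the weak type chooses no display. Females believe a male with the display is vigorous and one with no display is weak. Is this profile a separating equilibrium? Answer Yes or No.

Yes

Under these beliefs, the display earns mating payoff 21 and no display earns mating payoff 13.
vigorous: the display nets 21 − 4 = 17; no display nets 13. vigorous prefers the display.
weak: the display nets 21 − 16 = 5; no display nets 13. weak prefers no display.
Neither type deviates, so the separating profile is an equilibrium.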